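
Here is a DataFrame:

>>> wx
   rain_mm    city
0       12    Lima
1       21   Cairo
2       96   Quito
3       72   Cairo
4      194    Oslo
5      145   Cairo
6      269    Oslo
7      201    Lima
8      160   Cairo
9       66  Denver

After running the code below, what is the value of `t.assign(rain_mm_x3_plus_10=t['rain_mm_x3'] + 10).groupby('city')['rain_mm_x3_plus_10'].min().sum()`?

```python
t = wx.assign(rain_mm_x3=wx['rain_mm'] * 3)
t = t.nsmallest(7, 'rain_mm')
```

add column rain_mm_x3 = wx['rain_mm'] * 3:
   rain_mm    city  rain_mm_x3
0       12    Lima          36
1       21   Cairo          63
2       96   Quito         288
3       72   Cairo         216
4      194    Oslo         582
5      145   Cairo         435
6      269    Oslo         807
7      201    Lima         603
8      160   Cairo         480
9       66  Denver         198
take 7 rows with smallest rain_mm:
   rain_mm    city  rain_mm_x3
0       12    Lima          36
1       21   Cairo          63
9       66  Denver         198
3       72   Cairo         216
2       96   Quito         288
5      145   Cairo         435
8      160   Cairo         480
add column rain_mm_x3_plus_10 = t['rain_mm_x3'] + 10:
   rain_mm    city  rain_mm_x3  rain_mm_x3_plus_10
0       12    Lima          36                  46
1       21   Cairo          63                  73
9       66  Denver         198                 208
3       72   Cairo         216                 226
2       96   Quito         288                 298
5      145   Cairo         435                 445
8      160   Cairo         480                 490
group by city, min of rain_mm_x3_plus_10:
city
Cairo      73
Denver    208
Lima       46
Quito     298
Name: rain_mm_x3_plus_10, dtype: int64

625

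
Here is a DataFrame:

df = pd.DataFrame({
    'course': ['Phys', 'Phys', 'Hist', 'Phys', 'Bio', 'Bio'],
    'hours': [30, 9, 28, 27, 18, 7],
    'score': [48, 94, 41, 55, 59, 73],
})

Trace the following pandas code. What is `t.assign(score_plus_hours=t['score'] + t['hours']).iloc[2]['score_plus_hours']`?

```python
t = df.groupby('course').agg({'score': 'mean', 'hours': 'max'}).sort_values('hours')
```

95.6666666667

group by course: mean(score), max(hours):
            score  hours
course                  
Bio     66.000000     18
Hist    41.000000     28
Phys    65.666667     30
sort by hours:
            score  hours
course                  
Bio     66.000000     18
Hist    41.000000     28
Phys    65.666667     30
add column score_plus_hours = t['score'] + t['hours']:
            score  hours  score_plus_hours
course                                    
Bio     66.000000     18         84.000000
Hist    41.000000     28         69.000000
Phys    65.666667     30         95.666667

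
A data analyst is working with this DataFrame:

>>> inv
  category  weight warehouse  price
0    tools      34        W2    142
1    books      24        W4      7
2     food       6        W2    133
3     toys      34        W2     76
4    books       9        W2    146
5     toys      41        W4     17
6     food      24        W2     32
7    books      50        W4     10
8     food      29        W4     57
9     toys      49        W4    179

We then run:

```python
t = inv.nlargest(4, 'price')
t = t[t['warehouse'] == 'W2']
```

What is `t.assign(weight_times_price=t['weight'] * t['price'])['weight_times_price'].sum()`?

take 4 rows with largest price:
  category  weight warehouse  price
9     toys      49        W4    179
4    books       9        W2    146
0    tools      34        W2    142
2     food       6        W2    133
filter rows where warehouse == 'W2':
  category  weight warehouse  price
4    books       9        W2    146
0    tools      34        W2    142
2     food       6        W2    133
add column weight_times_price = t['weight'] * t['price']:
  category  weight warehouse  price  weight_times_price
4    books       9        W2    146                1314
0    tools      34        W2    142                4828
2     food       6        W2    133                 798

6940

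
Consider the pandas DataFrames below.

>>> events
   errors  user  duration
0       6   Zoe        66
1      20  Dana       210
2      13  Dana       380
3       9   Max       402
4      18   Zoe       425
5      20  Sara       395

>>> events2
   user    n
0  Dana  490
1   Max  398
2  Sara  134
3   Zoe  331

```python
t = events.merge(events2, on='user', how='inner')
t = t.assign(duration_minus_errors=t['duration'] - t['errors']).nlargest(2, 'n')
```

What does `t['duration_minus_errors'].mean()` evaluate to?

278.5

merge on 'user' (how='inner') → 6 rows:
   errors  user  duration    n
0       6   Zoe        66  331
1      20  Dana       210  490
2      13  Dana       380  490
3       9   Max       402  398
4      18   Zoe       425  331
5      20  Sara       395  134
add column duration_minus_errors = t['duration'] - t['errors']:
   errors  user  duration    n  duration_minus_errors
0       6   Zoe        66  331                     60
1      20  Dana       210  490                    190
2      13  Dana       380  490                    367
3       9   Max       402  398                    393
4      18   Zoe       425  331                    407
5      20  Sara       395  134                    375
take 2 rows with largest n:
   errors  user  duration    n  duration_minus_errors
1      20  Dana       210  490                    190
2      13  Dana       380  490                    367
The mean of column 'duration_minus_errors' is 278.5.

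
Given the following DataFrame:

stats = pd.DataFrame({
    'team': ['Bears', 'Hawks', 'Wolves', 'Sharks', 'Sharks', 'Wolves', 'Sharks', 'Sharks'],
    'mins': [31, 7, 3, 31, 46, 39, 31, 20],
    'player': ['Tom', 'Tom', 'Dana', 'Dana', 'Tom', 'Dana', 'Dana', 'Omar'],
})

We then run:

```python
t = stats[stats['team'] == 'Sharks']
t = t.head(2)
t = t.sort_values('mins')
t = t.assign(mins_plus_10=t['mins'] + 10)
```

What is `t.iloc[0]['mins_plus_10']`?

41

filter rows where team == 'Sharks':
     team  mins player
3  Sharks    31   Dana
4  Sharks    46    Tom
6  Sharks    31   Dana
7  Sharks    20   Omar
take first 2 rows:
     team  mins player
3  Sharks    31   Dana
4  Sharks    46    Tom
sort by mins:
     team  mins player
3  Sharks    31   Dana
4  Sharks    46    Tom
add column mins_plus_10 = t['mins'] + 10:
     team  mins player  mins_plus_10
3  Sharks    31   Dana            41
4  Sharks    46    Tom            56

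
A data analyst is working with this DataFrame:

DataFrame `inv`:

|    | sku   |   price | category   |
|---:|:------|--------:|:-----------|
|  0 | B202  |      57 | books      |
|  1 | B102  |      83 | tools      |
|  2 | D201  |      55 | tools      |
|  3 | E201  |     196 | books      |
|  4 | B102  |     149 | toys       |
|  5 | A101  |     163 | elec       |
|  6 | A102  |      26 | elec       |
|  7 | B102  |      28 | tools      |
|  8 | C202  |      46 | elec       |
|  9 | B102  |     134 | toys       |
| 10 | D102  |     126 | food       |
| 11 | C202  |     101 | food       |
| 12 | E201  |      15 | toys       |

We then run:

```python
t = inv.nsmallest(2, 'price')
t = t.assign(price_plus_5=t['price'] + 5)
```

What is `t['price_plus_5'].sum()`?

take 2 rows with smallest price:
     sku  price category
12  E201     15     toys
6   A102     26     elec
add column price_plus_5 = t['price'] + 5:
     sku  price category  price_plus_5
12  E201     15     toys            20
6   A102     26     elec            31
Finally, sum of column 'price_plus_5' = 51.

51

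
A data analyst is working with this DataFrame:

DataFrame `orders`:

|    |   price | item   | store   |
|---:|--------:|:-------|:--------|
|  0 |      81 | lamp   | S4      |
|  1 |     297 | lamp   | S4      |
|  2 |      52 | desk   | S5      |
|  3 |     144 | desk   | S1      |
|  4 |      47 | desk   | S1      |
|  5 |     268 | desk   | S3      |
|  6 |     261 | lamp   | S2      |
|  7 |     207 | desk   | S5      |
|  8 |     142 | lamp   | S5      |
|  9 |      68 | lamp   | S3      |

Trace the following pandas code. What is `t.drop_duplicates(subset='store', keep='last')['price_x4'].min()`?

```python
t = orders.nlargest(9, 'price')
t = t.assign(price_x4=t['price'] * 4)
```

208

take 9 rows with largest price:
   price  item store
1    297  lamp    S4
5    268  desk    S3
6    261  lamp    S2
7    207  desk    S5
3    144  desk    S1
8    142  lamp    S5
0     81  lamp    S4
9     68  lamp    S3
2     52  desk    S5
add column price_x4 = t['price'] * 4:
   price  item store  price_x4
1    297  lamp    S4      1188
5    268  desk    S3      1072
6    261  lamp    S2      1044
7    207  desk    S5       828
3    144  desk    S1       576
8    142  lamp    S5       568
0     81  lamp    S4       324
9     68  lamp    S3       272
2     52  desk    S5       208
drop duplicate store (keep=last):
   price  item store  price_x4
6    261  lamp    S2      1044
3    144  desk    S1       576
0     81  lamp    S4       324
9     68  lamp    S3       272
2     52  desk    S5       208
Finally, min of column 'price_x4' = 208.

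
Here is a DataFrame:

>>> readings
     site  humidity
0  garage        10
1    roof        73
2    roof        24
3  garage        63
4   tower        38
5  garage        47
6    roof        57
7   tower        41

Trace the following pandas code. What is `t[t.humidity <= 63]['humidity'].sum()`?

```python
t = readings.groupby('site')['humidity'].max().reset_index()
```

104

group by site, max of humidity:
site
garage    63
roof      73
tower     41
Name: humidity, dtype: int64
reset_index():
     site  humidity
0  garage        63
1    roof        73
2   tower        41
filter rows where humidity <= 63:
     site  humidity
0  garage        63
2   tower        41
Finally, sum of column 'humidity' = 104.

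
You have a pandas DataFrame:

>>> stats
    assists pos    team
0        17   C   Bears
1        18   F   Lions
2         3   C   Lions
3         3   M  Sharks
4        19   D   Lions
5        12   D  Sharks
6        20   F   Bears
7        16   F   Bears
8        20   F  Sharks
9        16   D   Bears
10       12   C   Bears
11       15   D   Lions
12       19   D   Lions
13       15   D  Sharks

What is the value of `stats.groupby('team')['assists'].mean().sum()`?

group by team, mean of assists:
team
Bears     16.2
Lions     14.8
Sharks    12.5
Name: assists, dtype: float64
The sum of the resulting series is 43.5.

43.5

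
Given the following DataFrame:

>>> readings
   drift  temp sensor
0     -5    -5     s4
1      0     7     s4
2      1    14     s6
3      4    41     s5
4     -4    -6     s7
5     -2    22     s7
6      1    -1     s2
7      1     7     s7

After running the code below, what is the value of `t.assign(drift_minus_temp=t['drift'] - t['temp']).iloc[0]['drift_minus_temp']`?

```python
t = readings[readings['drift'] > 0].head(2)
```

-13

filter rows where drift > 0:
   drift  temp sensor
2      1    14     s6
3      4    41     s5
6      1    -1     s2
7      1     7     s7
take first 2 rows:
   drift  temp sensor
2      1    14     s6
3      4    41     s5
add column drift_minus_temp = t['drift'] - t['temp']:
   drift  temp sensor  drift_minus_temp
2      1    14     s6               -13
3      4    41     s5               -37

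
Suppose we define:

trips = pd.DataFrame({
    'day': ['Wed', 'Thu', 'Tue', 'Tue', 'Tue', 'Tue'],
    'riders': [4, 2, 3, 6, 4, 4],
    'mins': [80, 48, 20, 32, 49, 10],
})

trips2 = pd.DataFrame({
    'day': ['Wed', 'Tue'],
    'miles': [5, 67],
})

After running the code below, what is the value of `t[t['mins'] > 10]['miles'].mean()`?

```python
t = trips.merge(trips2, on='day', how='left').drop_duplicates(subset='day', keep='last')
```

5.0

merge on 'day' (how='left') → 6 rows:
   day  riders  mins  miles
0  Wed       4    80    5.0
1  Thu       2    48    NaN
2  Tue       3    20   67.0
3  Tue       6    32   67.0
4  Tue       4    49   67.0
5  Tue       4    10   67.0
drop duplicate day (keep=last):
   day  riders  mins  miles
0  Wed       4    80    5.0
1  Thu       2    48    NaN
5  Tue       4    10   67.0
filter rows where mins > 10:
   day  riders  mins  miles
0  Wed       4    80    5.0
1  Thu       2    48    NaN
The mean of column 'miles' is 5.0.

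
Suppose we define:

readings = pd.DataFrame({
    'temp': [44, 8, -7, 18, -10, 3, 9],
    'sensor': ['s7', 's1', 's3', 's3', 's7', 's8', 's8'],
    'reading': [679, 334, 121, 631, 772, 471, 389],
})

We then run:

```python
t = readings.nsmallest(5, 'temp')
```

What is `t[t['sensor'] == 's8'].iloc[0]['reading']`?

take 5 rows with smallest temp:
   temp sensor  reading
4   -10     s7      772
2    -7     s3      121
5     3     s8      471
1     8     s1      334
6     9     s8      389
filter rows where sensor == 's8':
   temp sensor  reading
5     3     s8      471
6     9     s8      389
value at position 0, column 'reading' → 471

471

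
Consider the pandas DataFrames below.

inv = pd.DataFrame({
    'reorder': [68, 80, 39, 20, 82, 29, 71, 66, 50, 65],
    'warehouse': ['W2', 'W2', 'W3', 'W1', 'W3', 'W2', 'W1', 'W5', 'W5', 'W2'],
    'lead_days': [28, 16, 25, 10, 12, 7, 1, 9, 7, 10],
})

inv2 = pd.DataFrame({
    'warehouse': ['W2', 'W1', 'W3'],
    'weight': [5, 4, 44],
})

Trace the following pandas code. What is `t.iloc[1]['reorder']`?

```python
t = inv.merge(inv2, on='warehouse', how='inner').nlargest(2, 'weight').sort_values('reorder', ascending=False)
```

merge on 'warehouse' (how='inner') → 8 rows:
   reorder warehouse  lead_days  weight
0       68        W2         28       5
1       80        W2         16       5
2       39        W3         25      44
3       20        W1         10       4
4       82        W3         12      44
5       29        W2          7       5
6       71        W1          1       4
7       65        W2         10       5
take 2 rows with largest weight:
   reorder warehouse  lead_days  weight
2       39        W3         25      44
4       82        W3         12      44
sort by reorder descending:
   reorder warehouse  lead_days  weight
4       82        W3         12      44
2       39        W3         25      44

39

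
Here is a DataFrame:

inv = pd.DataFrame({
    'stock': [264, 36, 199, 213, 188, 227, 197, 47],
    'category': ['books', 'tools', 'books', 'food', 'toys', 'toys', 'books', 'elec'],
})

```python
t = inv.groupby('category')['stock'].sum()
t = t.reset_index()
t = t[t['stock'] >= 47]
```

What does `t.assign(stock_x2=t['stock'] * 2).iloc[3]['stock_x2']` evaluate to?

group by category, sum of stock:
category
books    660
elec      47
food     213
tools     36
toys     415
Name: stock, dtype: int64
reset_index():
  category  stock
0    books    660
1     elec     47
2     food    213
3    tools     36
4     toys    415
filter rows where stock >= 47:
  category  stock
0    books    660
1     elec     47
2     food    213
4     toys    415
add column stock_x2 = t['stock'] * 2:
  category  stock  stock_x2
0    books    660      1320
1     elec     47        94
2     food    213       426
4     toys    415       830
Reading off the value at position 3, column 'stock_x2', we get 830.

830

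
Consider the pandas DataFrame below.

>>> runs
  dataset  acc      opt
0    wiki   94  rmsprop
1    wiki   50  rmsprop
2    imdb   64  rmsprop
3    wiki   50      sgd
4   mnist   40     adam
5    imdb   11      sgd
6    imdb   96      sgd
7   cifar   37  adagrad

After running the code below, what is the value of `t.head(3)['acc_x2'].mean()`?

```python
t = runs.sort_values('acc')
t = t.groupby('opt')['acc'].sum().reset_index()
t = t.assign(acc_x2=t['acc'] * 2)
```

sort by acc:
  dataset  acc      opt
5    imdb   11      sgd
7   cifar   37  adagrad
4   mnist   40     adam
1    wiki   50  rmsprop
3    wiki   50      sgd
2    imdb   64  rmsprop
0    wiki   94  rmsprop
6    imdb   96      sgd
group by opt, sum of acc:
opt
adagrad     37
adam        40
rmsprop    208
sgd        157
Name: acc, dtype: int64
reset_index():
       opt  acc
0  adagrad   37
1     adam   40
2  rmsprop  208
3      sgd  157
add column acc_x2 = t['acc'] * 2:
       opt  acc  acc_x2
0  adagrad   37      74
1     adam   40      80
2  rmsprop  208     416
3      sgd  157     314
take first 3 rows:
       opt  acc  acc_x2
0  adagrad   37      74
1     adam   40      80
2  rmsprop  208     416
The mean of column 'acc_x2' is 190.0.

190.0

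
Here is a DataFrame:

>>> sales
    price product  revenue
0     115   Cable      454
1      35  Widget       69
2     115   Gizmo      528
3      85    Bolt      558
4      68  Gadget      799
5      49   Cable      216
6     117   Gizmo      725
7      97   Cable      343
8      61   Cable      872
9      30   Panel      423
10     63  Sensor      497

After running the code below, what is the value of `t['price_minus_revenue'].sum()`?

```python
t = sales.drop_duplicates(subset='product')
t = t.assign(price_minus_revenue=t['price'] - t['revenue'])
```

drop duplicate product (keep=first):
    price product  revenue
0     115   Cable      454
1      35  Widget       69
2     115   Gizmo      528
3      85    Bolt      558
4      68  Gadget      799
9      30   Panel      423
10     63  Sensor      497
add column price_minus_revenue = t['price'] - t['revenue']:
    price product  revenue  price_minus_revenue
0     115   Cable      454                 -339
1      35  Widget       69                  -34
2     115   Gizmo      528                 -413
3      85    Bolt      558                 -473
4      68  Gadget      799                 -731
9      30   Panel      423                 -393
10     63  Sensor      497                 -434
Finally, sum of column 'price_minus_revenue' = -2817.

-2817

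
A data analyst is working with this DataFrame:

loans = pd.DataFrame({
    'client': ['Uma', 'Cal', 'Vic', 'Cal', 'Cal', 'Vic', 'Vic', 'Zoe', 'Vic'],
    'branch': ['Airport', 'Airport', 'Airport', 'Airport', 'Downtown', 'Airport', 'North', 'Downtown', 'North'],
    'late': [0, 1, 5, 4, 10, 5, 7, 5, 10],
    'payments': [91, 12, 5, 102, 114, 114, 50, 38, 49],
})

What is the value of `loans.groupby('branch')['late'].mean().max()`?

group by branch, mean of late:
branch
Airport     3.0
Downtown    7.5
North       8.5
Name: late, dtype: float64
max of the resulting series → 8.5

8.5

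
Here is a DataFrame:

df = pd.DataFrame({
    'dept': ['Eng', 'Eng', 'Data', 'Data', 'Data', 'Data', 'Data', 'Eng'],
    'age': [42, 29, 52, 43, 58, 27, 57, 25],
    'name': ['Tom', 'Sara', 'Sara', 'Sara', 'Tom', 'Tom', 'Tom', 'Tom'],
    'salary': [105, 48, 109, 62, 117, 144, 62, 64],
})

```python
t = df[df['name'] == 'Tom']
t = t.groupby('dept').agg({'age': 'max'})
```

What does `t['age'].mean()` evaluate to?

50.0

filter rows where name == 'Tom':
   dept  age name  salary
0   Eng   42  Tom     105
4  Data   58  Tom     117
5  Data   27  Tom     144
6  Data   57  Tom      62
7   Eng   25  Tom      64
group by dept, max of age:
      age
dept     
Data   58
Eng    42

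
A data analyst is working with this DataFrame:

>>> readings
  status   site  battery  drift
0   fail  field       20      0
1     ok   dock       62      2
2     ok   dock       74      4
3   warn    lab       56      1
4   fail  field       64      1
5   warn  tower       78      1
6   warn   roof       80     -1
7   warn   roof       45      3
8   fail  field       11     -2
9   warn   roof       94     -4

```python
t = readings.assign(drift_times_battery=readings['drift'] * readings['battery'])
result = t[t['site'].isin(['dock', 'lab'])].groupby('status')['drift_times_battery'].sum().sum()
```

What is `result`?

476

add column drift_times_battery = readings['drift'] * readings['battery']:
  status   site  battery  drift  drift_times_battery
0   fail  field       20      0                    0
1     ok   dock       62      2                  124
2     ok   dock       74      4                  296
3   warn    lab       56      1                   56
4   fail  field       64      1                   64
5   warn  tower       78      1                   78
6   warn   roof       80     -1                  -80
7   warn   roof       45      3                  135
8   fail  field       11     -2                  -22
9   warn   roof       94     -4                 -376
filter rows where site in ['dock', 'lab']:
  status  site  battery  drift  drift_times_battery
1     ok  dock       62      2                  124
2     ok  dock       74      4                  296
3   warn   lab       56      1                   56
group by status, sum of drift_times_battery:
status
ok      420
warn     56
Name: drift_times_battery, dtype: int64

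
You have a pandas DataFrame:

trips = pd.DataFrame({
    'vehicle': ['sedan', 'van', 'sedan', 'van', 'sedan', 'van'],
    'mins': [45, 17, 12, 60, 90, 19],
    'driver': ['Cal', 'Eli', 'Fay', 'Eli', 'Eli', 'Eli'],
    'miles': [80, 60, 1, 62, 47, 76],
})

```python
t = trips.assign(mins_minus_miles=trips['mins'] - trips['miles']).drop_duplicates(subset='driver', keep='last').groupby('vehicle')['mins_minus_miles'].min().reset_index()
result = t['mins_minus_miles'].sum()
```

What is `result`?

add column mins_minus_miles = trips['mins'] - trips['miles']:
  vehicle  mins driver  miles  mins_minus_miles
0   sedan    45    Cal     80               -35
1     van    17    Eli     60               -43
2   sedan    12    Fay      1                11
3     van    60    Eli     62                -2
4   sedan    90    Eli     47                43
5     van    19    Eli     76               -57
drop duplicate driver (keep=last):
  vehicle  mins driver  miles  mins_minus_miles
0   sedan    45    Cal     80               -35
2   sedan    12    Fay      1                11
5     van    19    Eli     76               -57
group by vehicle, min of mins_minus_miles:
vehicle
sedan   -35
van     -57
Name: mins_minus_miles, dtype: int64
reset_index():
  vehicle  mins_minus_miles
0   sedan               -35
1     van               -57

-92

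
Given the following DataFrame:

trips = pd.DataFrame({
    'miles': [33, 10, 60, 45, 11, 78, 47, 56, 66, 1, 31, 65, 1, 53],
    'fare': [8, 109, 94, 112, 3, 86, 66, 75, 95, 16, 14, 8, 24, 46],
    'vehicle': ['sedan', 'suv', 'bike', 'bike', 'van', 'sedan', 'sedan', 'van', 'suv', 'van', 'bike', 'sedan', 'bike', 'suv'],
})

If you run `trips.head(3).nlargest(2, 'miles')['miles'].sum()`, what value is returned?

take first 3 rows:
   miles  fare vehicle
0     33     8   sedan
1     10   109     suv
2     60    94    bike
take 2 rows with largest miles:
   miles  fare vehicle
2     60    94    bike
0     33     8   sedan
Finally, sum of column 'miles' = 93.

93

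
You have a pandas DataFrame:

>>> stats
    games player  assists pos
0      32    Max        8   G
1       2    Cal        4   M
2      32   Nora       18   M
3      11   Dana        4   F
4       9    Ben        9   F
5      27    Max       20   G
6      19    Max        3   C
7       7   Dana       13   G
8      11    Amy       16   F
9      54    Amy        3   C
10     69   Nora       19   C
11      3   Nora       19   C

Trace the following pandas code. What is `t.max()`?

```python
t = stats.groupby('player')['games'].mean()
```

34.6666666667

group by player, mean of games:
player
Amy     32.500000
Ben      9.000000
Cal      2.000000
Dana     9.000000
Max     26.000000
Nora    34.666667
Name: games, dtype: float64
Finally, max of the resulting series = 34.6666666667.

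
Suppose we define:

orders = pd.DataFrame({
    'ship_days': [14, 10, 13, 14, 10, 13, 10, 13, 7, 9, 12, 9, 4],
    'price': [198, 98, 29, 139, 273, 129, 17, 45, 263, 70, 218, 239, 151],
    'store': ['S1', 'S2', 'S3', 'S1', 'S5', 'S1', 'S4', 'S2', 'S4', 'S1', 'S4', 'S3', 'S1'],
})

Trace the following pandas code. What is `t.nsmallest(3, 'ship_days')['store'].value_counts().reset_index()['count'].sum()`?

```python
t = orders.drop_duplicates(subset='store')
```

drop duplicate store (keep=first):
   ship_days  price store
0         14    198    S1
1         10     98    S2
2         13     29    S3
4         10    273    S5
6         10     17    S4
take 3 rows with smallest ship_days:
   ship_days  price store
1         10     98    S2
4         10    273    S5
6         10     17    S4
value_counts of store:
store
S2    1
S5    1
S4    1
Name: count, dtype: int64
reset_index():
  store  count
0    S2      1
1    S5      1
2    S4      1
Finally, sum of column 'count' = 3.

3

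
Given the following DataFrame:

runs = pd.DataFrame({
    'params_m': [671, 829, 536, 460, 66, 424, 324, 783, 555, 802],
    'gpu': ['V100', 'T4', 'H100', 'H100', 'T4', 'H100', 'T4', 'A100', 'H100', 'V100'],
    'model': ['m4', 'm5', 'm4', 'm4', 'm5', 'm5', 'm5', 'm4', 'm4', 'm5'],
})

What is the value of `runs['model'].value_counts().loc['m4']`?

value_counts of model:
model
m4    5
m5    5
Name: count, dtype: int64

5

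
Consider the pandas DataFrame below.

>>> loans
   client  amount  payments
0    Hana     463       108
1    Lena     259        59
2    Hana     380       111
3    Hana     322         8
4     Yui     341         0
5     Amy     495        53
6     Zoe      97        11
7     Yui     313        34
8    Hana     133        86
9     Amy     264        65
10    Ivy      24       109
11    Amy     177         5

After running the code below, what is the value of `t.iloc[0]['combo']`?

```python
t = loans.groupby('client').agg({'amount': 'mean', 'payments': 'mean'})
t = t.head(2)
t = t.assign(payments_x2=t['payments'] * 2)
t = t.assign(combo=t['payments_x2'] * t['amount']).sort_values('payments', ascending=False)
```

50784.25

group by client: mean(amount), mean(payments):
        amount  payments
client                  
Amy      312.0     41.00
Hana     324.5     78.25
Ivy       24.0    109.00
Lena     259.0     59.00
Yui      327.0     17.00
Zoe       97.0     11.00
take first 2 rows:
        amount  payments
client                  
Amy      312.0     41.00
Hana     324.5     78.25
add column payments_x2 = t['payments'] * 2:
        amount  payments  payments_x2
client                               
Amy      312.0     41.00         82.0
Hana     324.5     78.25        156.5
add column combo = t['payments_x2'] * t['amount']:
        amount  payments  payments_x2     combo
client                                         
Amy      312.0     41.00         82.0  25584.00
Hana     324.5     78.25        156.5  50784.25
sort by payments descending:
        amount  payments  payments_x2     combo
client                                         
Hana     324.5     78.25        156.5  50784.25
Amy      312.0     41.00         82.0  25584.00
value at position 0, column 'combo' → 50784.25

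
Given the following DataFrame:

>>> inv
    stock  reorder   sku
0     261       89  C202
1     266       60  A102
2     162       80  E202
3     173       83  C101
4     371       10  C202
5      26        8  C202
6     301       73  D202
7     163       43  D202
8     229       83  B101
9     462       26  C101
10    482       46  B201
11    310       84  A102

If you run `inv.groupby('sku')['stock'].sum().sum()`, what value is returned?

group by sku, sum of stock:
sku
A102    576
B101    229
B201    482
C101    635
C202    658
D202    464
E202    162
Name: stock, dtype: int64
sum of the resulting series → 3206

3206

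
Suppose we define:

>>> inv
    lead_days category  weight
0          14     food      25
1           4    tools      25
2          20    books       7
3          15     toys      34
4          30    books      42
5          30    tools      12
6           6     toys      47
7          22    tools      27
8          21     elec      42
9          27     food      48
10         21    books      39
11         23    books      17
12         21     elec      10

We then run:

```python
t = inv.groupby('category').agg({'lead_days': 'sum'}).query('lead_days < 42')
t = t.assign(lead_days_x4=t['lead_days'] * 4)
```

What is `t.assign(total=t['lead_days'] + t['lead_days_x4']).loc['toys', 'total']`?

group by category, sum of lead_days:
          lead_days
category           
books            94
elec             42
food             41
tools            56
toys             21
filter rows where lead_days < 42:
          lead_days
category           
food             41
toys             21
add column lead_days_x4 = t['lead_days'] * 4:
          lead_days  lead_days_x4
category                         
food             41           164
toys             21            84
add column total = t['lead_days'] + t['lead_days_x4']:
          lead_days  lead_days_x4  total
category                                
food             41           164    205
toys             21            84    105
Taking the value at row 'toys', column 'total' gives 105.

105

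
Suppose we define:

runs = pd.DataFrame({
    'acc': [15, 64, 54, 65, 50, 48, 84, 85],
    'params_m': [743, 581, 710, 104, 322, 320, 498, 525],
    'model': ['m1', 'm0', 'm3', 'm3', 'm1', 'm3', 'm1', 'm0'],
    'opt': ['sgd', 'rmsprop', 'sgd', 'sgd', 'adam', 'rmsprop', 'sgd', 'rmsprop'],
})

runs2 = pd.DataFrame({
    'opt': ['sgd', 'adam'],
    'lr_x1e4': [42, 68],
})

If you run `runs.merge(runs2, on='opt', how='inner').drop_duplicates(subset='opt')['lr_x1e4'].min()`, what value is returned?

42

merge on 'opt' (how='inner') → 5 rows:
   acc  params_m model   opt  lr_x1e4
0   15       743    m1   sgd       42
1   54       710    m3   sgd       42
2   65       104    m3   sgd       42
3   50       322    m1  adam       68
4   84       498    m1   sgd       42
drop duplicate opt (keep=first):
   acc  params_m model   opt  lr_x1e4
0   15       743    m1   sgd       42
3   50       322    m1  adam       68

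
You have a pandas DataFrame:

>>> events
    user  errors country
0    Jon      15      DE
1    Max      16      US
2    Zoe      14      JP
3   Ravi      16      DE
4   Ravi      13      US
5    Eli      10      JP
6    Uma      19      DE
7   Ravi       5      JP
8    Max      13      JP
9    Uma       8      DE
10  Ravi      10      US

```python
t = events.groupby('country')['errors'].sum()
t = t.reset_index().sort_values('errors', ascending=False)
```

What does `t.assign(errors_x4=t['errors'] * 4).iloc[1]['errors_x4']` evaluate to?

group by country, sum of errors:
country
DE    58
JP    42
US    39
Name: errors, dtype: int64
reset_index():
  country  errors
0      DE      58
1      JP      42
2      US      39
sort by errors descending:
  country  errors
0      DE      58
1      JP      42
2      US      39
add column errors_x4 = t['errors'] * 4:
  country  errors  errors_x4
0      DE      58        232
1      JP      42        168
2      US      39        156

168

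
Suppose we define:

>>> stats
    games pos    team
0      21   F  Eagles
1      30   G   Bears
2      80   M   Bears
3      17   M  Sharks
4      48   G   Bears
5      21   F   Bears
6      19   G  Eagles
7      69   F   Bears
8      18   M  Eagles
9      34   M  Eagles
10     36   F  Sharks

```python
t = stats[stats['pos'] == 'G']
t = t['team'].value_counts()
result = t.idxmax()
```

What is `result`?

filter rows where pos == 'G':
   games pos    team
1     30   G   Bears
4     48   G   Bears
6     19   G  Eagles
value_counts of team:
team
Bears     2
Eagles    1
Name: count, dtype: int64

Bears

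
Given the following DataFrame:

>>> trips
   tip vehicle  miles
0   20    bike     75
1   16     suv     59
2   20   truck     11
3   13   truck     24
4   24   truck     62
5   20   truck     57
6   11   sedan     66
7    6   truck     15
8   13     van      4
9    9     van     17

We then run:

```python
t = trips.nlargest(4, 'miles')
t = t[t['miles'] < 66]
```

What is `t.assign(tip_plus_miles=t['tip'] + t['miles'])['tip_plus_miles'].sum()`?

take 4 rows with largest miles:
   tip vehicle  miles
0   20    bike     75
6   11   sedan     66
4   24   truck     62
1   16     suv     59
filter rows where miles < 66:
   tip vehicle  miles
4   24   truck     62
1   16     suv     59
add column tip_plus_miles = t['tip'] + t['miles']:
   tip vehicle  miles  tip_plus_miles
4   24   truck     62              86
1   16     suv     59              75
The sum of column 'tip_plus_miles' is 161.

161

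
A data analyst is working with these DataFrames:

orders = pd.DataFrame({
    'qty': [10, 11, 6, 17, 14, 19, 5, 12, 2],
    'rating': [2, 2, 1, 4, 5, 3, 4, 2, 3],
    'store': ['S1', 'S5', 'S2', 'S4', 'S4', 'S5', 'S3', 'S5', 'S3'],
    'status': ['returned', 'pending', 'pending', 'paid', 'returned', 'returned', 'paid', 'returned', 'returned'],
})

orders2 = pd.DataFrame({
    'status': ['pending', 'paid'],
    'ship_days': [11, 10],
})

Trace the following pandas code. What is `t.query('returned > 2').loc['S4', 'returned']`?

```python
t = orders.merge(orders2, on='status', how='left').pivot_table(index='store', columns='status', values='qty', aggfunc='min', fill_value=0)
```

14

merge on 'status' (how='left') → 9 rows:
   qty  rating store    status  ship_days
0   10       2    S1  returned        NaN
1   11       2    S5   pending       11.0
2    6       1    S2   pending       11.0
3   17       4    S4      paid       10.0
4   14       5    S4  returned        NaN
5   19       3    S5  returned        NaN
6    5       4    S3      paid       10.0
7   12       2    S5  returned        NaN
8    2       3    S3  returned        NaN
pivot: rows=store, cols=status, min(qty):
status  paid  pending  returned
store                          
S1         0        0        10
S2         0        6         0
S3         5        0         2
S4        17        0        14
S5         0       11        12
filter rows where returned > 2:
status  paid  pending  returned
store                          
S1         0        0        10
S4        17        0        14
S5         0       11        12
Then the value at row 'S4', column 'returned': 14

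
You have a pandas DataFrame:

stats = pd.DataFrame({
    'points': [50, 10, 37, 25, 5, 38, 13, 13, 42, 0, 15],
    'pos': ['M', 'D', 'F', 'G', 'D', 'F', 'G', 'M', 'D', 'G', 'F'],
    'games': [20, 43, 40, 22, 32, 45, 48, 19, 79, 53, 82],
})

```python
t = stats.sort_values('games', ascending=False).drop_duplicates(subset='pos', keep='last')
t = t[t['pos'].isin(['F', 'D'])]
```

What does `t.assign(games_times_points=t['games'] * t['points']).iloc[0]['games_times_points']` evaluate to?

sort by games descending:
    points pos  games
10      15   F     82
8       42   D     79
9        0   G     53
6       13   G     48
5       38   F     45
1       10   D     43
2       37   F     40
4        5   D     32
3       25   G     22
0       50   M     20
7       13   M     19
drop duplicate pos (keep=last):
   points pos  games
2      37   F     40
4       5   D     32
3      25   G     22
7      13   M     19
filter rows where pos in ['F', 'D']:
   points pos  games
2      37   F     40
4       5   D     32
add column games_times_points = t['games'] * t['points']:
   points pos  games  games_times_points
2      37   F     40                1480
4       5   D     32                 160
Hence 1480.

1480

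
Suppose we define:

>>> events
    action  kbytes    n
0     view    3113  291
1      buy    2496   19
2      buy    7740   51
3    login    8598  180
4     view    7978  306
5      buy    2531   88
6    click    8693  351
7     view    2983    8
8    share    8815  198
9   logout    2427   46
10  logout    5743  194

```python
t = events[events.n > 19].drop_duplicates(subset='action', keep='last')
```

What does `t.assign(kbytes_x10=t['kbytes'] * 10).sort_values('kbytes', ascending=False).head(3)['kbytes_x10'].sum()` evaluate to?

filter rows where n > 19:
    action  kbytes    n
0     view    3113  291
2      buy    7740   51
3    login    8598  180
4     view    7978  306
5      buy    2531   88
6    click    8693  351
8    share    8815  198
9   logout    2427   46
10  logout    5743  194
drop duplicate action (keep=last):
    action  kbytes    n
3    login    8598  180
4     view    7978  306
5      buy    2531   88
6    click    8693  351
8    share    8815  198
10  logout    5743  194
add column kbytes_x10 = t['kbytes'] * 10:
    action  kbytes    n  kbytes_x10
3    login    8598  180       85980
4     view    7978  306       79780
5      buy    2531   88       25310
6    click    8693  351       86930
8    share    8815  198       88150
10  logout    5743  194       57430
sort by kbytes descending:
    action  kbytes    n  kbytes_x10
8    share    8815  198       88150
6    click    8693  351       86930
3    login    8598  180       85980
4     view    7978  306       79780
10  logout    5743  194       57430
5      buy    2531   88       25310
take first 3 rows:
  action  kbytes    n  kbytes_x10
8  share    8815  198       88150
6  click    8693  351       86930
3  login    8598  180       85980
So sum() = 261060.

261060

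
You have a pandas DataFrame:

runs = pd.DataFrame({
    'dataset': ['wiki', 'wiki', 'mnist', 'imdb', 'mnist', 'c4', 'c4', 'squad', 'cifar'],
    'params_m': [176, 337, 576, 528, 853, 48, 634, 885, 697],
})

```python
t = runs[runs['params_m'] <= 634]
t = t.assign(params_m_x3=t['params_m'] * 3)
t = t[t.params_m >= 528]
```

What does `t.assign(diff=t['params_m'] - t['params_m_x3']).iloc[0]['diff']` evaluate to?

-1152

filter rows where params_m <= 634:
  dataset  params_m
0    wiki       176
1    wiki       337
2   mnist       576
3    imdb       528
5      c4        48
6      c4       634
add column params_m_x3 = t['params_m'] * 3:
  dataset  params_m  params_m_x3
0    wiki       176          528
1    wiki       337         1011
2   mnist       576         1728
3    imdb       528         1584
5      c4        48          144
6      c4       634         1902
filter rows where params_m >= 528:
  dataset  params_m  params_m_x3
2   mnist       576         1728
3    imdb       528         1584
6      c4       634         1902
add column diff = t['params_m'] - t['params_m_x3']:
  dataset  params_m  params_m_x3  diff
2   mnist       576         1728 -1152
3    imdb       528         1584 -1056
6      c4       634         1902 -1268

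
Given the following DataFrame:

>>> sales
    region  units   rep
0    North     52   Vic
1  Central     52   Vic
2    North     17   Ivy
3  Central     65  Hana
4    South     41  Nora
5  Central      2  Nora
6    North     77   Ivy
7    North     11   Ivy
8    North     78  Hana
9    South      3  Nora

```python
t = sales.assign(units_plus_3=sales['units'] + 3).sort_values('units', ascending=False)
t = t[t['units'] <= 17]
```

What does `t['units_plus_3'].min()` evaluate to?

5

add column units_plus_3 = sales['units'] + 3:
    region  units   rep  units_plus_3
0    North     52   Vic            55
1  Central     52   Vic            55
2    North     17   Ivy            20
3  Central     65  Hana            68
4    South     41  Nora            44
5  Central      2  Nora             5
6    North     77   Ivy            80
7    North     11   Ivy            14
8    North     78  Hana            81
9    South      3  Nora             6
sort by units descending:
    region  units   rep  units_plus_3
8    North     78  Hana            81
6    North     77   Ivy            80
3  Central     65  Hana            68
0    North     52   Vic            55
1  Central     52   Vic            55
4    South     41  Nora            44
2    North     17   Ivy            20
7    North     11   Ivy            14
9    South      3  Nora             6
5  Central      2  Nora             5
filter rows where units <= 17:
    region  units   rep  units_plus_3
2    North     17   Ivy            20
7    North     11   Ivy            14
9    South      3  Nora             6
5  Central      2  Nora             5
Then the min of column 'units_plus_3': 5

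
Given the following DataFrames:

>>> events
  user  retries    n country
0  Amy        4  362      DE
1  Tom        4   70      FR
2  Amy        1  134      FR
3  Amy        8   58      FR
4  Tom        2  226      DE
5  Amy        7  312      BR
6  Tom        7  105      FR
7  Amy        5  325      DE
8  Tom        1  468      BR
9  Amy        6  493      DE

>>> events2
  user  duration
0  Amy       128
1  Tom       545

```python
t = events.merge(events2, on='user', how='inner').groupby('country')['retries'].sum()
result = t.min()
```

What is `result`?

merge on 'user' (how='inner') → 10 rows:
  user  retries    n country  duration
0  Amy        4  362      DE       128
1  Tom        4   70      FR       545
2  Amy        1  134      FR       128
3  Amy        8   58      FR       128
4  Tom        2  226      DE       545
5  Amy        7  312      BR       128
6  Tom        7  105      FR       545
7  Amy        5  325      DE       128
8  Tom        1  468      BR       545
9  Amy        6  493      DE       128
group by country, sum of retries:
country
BR     8
DE    17
FR    20
Name: retries, dtype: int64
min of the resulting series → 8

8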